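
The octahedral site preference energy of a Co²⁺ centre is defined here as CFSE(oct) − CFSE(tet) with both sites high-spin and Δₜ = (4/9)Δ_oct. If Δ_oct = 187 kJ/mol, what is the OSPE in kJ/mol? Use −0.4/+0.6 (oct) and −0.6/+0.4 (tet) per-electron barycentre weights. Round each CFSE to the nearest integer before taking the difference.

-50

Co is in group 9, so Co²⁺ is d⁷ (9 − 2 = 7).
Octahedral (high-spin): t2g^5 e_g^2, CFSE = 5(−0.4) + 2(+0.6) = -0.8Δ_oct = -0.8 × 187 = -150 kJ/mol.
In a tetrahedral site the filling is e^4 t2^3: CFSE(tet) = -1.2Δₜ = -1.2 × (4/9)(187) = -100 kJ/mol.
Subtracting, OSPE = -150 − (-100) = -50 kJ/mol.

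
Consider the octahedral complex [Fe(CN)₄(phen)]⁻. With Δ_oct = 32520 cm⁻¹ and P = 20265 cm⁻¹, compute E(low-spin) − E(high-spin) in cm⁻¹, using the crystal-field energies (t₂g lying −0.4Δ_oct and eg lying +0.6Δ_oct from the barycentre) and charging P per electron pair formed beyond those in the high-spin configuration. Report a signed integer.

-24510

Ligand charges: 4×(-1) from CN⁻ and 1×(+0) from phen sum to -4; with overall charge -1, Fe is +3.
Fe is in group 8, so Fe³⁺ is d⁵ (8 − 3 = 5).
In the high-spin limit (t₂g³ eg²) the orbital term is 0.0Δ_oct = 0 cm⁻¹, with no excess pairing.
Low-spin t₂g⁵ eg⁰ gives -2.0Δ_oct = -65040 cm⁻¹, but forming 2 extra pairs costs 2P = 40530 cm⁻¹, so E(LS) = -65040 + 40530 = -24510 cm⁻¹.
E(LS) − E(HS) = -24510 − (0) = -24510 cm⁻¹.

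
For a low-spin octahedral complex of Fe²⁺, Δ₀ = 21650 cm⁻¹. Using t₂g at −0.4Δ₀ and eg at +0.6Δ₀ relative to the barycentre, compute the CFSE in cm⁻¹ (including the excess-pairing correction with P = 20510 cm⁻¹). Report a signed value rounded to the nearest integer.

Fe is in group 8, so Fe²⁺ is d⁶ (8 − 2 = 6).
Electron filling gives t₂g⁶ eg⁰.
The orbital stabilization is -2.4Δ₀ = -2.4 × 21650 = -51960 cm⁻¹.
Pairing penalty: 3 pairs vs 1 in the high-spin reference → 2 extra × P = 41020 cm⁻¹.
Overall CFSE = -51960 + 41020 = -10940 cm⁻¹.

-10940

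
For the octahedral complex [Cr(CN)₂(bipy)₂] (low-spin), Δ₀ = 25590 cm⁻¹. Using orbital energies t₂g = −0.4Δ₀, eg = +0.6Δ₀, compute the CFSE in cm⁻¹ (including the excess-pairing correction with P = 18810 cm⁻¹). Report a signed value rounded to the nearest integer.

Ligand charges: 2×(-1) from CN⁻ and 2×(+0) from bipy sum to -2; with overall charge +0, Cr is +2.
Cr²⁺: group 6, so d-count = 6 − 2 = 4.
Configuration: t₂g⁴ eg⁰.
The orbital stabilization is -1.6Δ₀ = -1.6 × 25590 = -40944 cm⁻¹.
High-spin d⁴ would be t₂g³ eg¹ with 0 pairs; low-spin has 1, so 1 excess pair costs +1P = +18810 cm⁻¹.
Overall CFSE = -40944 + 18810 = -22134 cm⁻¹.

-22134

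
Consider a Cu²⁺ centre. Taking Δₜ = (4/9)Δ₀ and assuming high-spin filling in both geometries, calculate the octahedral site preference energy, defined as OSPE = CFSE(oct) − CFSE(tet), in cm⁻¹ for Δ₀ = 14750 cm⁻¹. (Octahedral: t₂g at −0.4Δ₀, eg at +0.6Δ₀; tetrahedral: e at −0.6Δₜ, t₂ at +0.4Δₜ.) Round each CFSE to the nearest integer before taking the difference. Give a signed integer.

-6228

Cu is in group 11, so Cu²⁺ is d⁹ (11 − 2 = 9).
In an octahedral site d⁹ (HS) is t₂g⁶ eg³, giving CFSE(oct) = -0.6Δ₀ = -8850 cm⁻¹.
In a tetrahedral site the filling is e⁴ t₂⁵: CFSE(tet) = -0.4Δₜ = -0.4 × (4/9)(14750) = -2622 cm⁻¹.
OSPE = CFSE(oct) − CFSE(tet) = -8850 − (-2622) = -6228 cm⁻¹.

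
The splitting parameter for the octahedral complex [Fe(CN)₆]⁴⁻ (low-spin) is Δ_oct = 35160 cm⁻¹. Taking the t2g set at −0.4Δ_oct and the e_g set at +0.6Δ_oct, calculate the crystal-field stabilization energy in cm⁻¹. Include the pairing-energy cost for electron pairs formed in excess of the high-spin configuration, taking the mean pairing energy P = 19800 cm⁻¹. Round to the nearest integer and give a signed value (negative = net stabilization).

Each CN⁻ contributes -1; 6 × (-1) = -6. With overall charge -4, Fe is in the +2 oxidation state.
Group 8 minus oxidation state +2 gives a d⁶ configuration for Fe²⁺.
Electron filling gives t2g^6 e_g^0.
CFSE(orbital) = 6×(-0.4Δ_oct) + 0×(0.6Δ_oct) = -2.4Δ_oct; with Δ_oct = 35160 cm⁻¹ that is -84384 cm⁻¹.
Pairing penalty: 3 pairs vs 1 in the high-spin reference → 2 extra × P = 39600 cm⁻¹.
Combining: -84384 + 39600 = -44784 cm⁻¹.

-44784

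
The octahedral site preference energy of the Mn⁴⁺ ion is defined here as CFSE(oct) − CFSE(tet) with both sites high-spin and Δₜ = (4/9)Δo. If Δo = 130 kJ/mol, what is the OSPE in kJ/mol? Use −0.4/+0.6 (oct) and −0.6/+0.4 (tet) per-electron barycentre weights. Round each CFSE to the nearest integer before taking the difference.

Group 7 minus oxidation state +4 gives a d³ configuration for Mn⁴⁺.
Octahedral (high-spin): t₂g³ eg⁰, CFSE = 3(−0.4) + 0(+0.6) = -1.2Δo = -1.2 × 130 = -156 kJ/mol.
Tetrahedral e² t₂¹ gives -0.8Δₜ = -0.8 × (4/9) × 130 = -46 kJ/mol.
OSPE = CFSE(oct) − CFSE(tet) = -156 − (-46) = -110 kJ/mol.

-110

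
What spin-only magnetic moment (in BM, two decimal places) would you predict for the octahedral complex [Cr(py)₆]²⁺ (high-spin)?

4.90 BM

py is neutral, so the +2 overall charge sits on Cr: oxidation state +2.
Cr sits in group 6; removing 2 electrons leaves Cr²⁺ with 6 − 2 = 4 d electrons.
Configuration: t2g^3 e_g^1 → 4 unpaired electrons.
μ(spin-only) = √[4(4+2)] = √24 ≈ 4.90 BM.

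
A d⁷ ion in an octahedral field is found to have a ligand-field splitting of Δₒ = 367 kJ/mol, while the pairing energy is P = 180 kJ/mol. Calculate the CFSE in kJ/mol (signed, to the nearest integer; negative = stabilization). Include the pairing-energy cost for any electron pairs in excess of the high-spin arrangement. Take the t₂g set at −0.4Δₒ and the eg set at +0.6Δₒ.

Δₒ > P, so pairing is preferred: the ground state is low-spin.
Filling d⁷ accordingly: t₂g⁶ eg¹.
Orbital CFSE = -1.8Δₒ = -1.8 × 367 = -661 kJ/mol.
Excess pairs vs high-spin: 3 − 2 = 1; pairing cost = +180 kJ/mol.
Net CFSE = -661 + 180 = -481 kJ/mol.

-481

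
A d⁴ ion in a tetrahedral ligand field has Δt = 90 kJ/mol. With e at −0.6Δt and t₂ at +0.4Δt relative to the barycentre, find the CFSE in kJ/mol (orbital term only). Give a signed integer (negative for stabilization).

With tetrahedral geometry the complex is necessarily high-spin.
The d⁴ electrons fill as e² t₂².
Orbital CFSE = 2(-0.6) + 2(0.4) = -0.4Δt = -0.4 × 90 = -36 kJ/mol.

-36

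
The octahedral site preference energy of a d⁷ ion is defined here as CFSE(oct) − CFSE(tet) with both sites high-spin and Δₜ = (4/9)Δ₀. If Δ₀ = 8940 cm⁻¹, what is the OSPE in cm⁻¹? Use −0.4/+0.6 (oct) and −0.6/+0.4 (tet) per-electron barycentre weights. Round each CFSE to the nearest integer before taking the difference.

Octahedral (high-spin): t₂g⁵ eg², CFSE = 5(−0.4) + 2(+0.6) = -0.8Δ₀ = -0.8 × 8940 = -7152 cm⁻¹.
Tetrahedral e⁴ t₂³ gives -1.2Δₜ = -1.2 × (4/9) × 8940 = -4768 cm⁻¹.
Subtracting, OSPE = -7152 − (-4768) = -2384 cm⁻¹.

-2384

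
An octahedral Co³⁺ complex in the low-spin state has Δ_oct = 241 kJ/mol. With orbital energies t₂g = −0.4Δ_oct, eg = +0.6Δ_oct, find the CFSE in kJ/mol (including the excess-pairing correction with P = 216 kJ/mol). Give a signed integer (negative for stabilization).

Co is in group 9, so Co³⁺ is d⁶ (9 − 3 = 6).
Electron filling gives t₂g⁶ eg⁰.
Orbital CFSE = 6(-0.4) + 0(0.6) = -2.4Δ_oct = -2.4 × 241 = -578 kJ/mol.
Relative to high-spin t₂g⁴ eg² (1 paired), the low-spin configuration has 2 additional pairs, contributing +2 × 216 = +432 kJ/mol.
Overall CFSE = -578 + 432 = -146 kJ/mol.

-146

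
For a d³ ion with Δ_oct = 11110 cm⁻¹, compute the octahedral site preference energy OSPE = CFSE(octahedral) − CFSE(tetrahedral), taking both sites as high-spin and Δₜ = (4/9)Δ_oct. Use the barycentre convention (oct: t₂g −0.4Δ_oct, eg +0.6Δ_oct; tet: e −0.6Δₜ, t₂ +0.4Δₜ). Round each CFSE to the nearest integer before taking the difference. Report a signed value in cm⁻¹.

-9382

Octahedral high-spin t₂g³ eg⁰: CFSE = -1.2 × 11110 = -13332 cm⁻¹.
Tetrahedral e² t₂¹ gives -0.8Δₜ = -0.8 × (4/9) × 11110 = -3950 cm⁻¹.
Subtracting, OSPE = -13332 − (-3950) = -9382 cm⁻¹.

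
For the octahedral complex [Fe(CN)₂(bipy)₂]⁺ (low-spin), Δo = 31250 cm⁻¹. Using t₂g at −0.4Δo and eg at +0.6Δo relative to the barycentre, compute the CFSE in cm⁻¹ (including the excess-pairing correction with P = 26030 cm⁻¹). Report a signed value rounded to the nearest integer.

-10440

Ligand charges: 2×(-1) from CN⁻ and 2×(+0) from bipy sum to -2; with overall charge +1, Fe is +3.
Fe³⁺: group 8, so d-count = 8 − 3 = 5.
The d⁵ electrons fill as t₂g⁵ eg⁰.
Orbital CFSE = 5(-0.4) + 0(0.6) = -2.0Δo = -2.0 × 31250 = -62500 cm⁻¹.
Pairing penalty: 2 pairs vs 0 in the high-spin reference → 2 extra × P = 52060 cm⁻¹.
Overall CFSE = -62500 + 52060 = -10440 cm⁻¹.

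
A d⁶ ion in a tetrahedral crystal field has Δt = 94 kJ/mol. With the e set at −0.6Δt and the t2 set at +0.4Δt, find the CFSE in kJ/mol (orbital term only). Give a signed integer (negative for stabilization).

-56

Tetrahedral fields are weak (Δₜ ≈ 4/9 Δₒ), so electrons fill high-spin.
Electron filling gives e^3 t2^3.
The orbital stabilization is -0.6Δt = -0.6 × 94 = -56 kJ/mol.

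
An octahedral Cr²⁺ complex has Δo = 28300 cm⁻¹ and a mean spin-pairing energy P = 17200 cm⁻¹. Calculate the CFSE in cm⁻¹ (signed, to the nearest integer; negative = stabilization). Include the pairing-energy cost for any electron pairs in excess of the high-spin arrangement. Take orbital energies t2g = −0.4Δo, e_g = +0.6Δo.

Group 6 minus oxidation state +2 gives a d⁴ configuration for Cr²⁺.
Since Δo = 28300 cm⁻¹ > P = 17200 cm⁻¹, the complex adopts the low-spin configuration.
Configuration: t2g^4 e_g^0.
Orbital CFSE = -1.6Δo = -1.6 × 28300 = -45280 cm⁻¹.
Excess pairs vs high-spin: 1 − 0 = 1; pairing cost = +17200 cm⁻¹.
Net CFSE = -45280 + 17200 = -28080 cm⁻¹.

-28080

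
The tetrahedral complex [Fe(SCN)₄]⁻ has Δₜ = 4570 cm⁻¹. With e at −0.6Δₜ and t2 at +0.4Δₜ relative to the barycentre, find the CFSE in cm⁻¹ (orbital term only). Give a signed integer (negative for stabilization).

0

Each SCN⁻ contributes -1; 4 × (-1) = -4. With overall charge -1, Fe is in the +3 oxidation state.
Fe is in group 8, so Fe³⁺ is d⁵ (8 − 3 = 5).
With tetrahedral geometry the complex is necessarily high-spin.
Electron filling gives e^2 t2^3.
CFSE(orbital) = 2×(-0.6Δₜ) + 3×(0.4Δₜ) = 0.0Δₜ; with Δₜ = 4570 cm⁻¹ that is 0 cm⁻¹.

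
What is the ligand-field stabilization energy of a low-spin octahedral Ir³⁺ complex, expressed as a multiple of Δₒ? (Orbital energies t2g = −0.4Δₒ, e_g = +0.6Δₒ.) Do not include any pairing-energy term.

-2.4 Δₒ

Ir sits in group 9; removing 3 electrons leaves Ir³⁺ with 9 − 3 = 6 d electrons.
Configuration: t2g^6 e_g^0.
CFSE = 6(-0.4Δₒ) + 0(0.6Δₒ) = -2.4Δₒ + 0.0Δₒ = -2.4Δₒ.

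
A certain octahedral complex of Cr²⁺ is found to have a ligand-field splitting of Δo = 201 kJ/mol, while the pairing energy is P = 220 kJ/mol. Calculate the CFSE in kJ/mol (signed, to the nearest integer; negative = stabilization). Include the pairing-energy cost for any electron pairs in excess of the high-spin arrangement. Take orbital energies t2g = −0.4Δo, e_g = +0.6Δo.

-121

Cr²⁺: group 6, so d-count = 6 − 2 = 4.
Since Δo = 201 kJ/mol < P = 220 kJ/mol, the complex adopts the high-spin configuration.
That gives t2g^3 e_g^1.
Orbital CFSE = -0.6Δo = -0.6 × 201 = -121 kJ/mol.
High-spin has no excess pairs, so no pairing correction applies.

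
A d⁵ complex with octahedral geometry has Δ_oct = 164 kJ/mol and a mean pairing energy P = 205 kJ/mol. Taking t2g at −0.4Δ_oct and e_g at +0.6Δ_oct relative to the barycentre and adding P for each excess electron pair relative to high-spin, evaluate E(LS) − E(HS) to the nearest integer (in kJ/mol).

82

High-spin: t2g^3 e_g^2, CFSE = 0.0Δ_oct = 0 kJ/mol.
For low-spin the configuration is t2g^5 e_g^0: orbital energy -2.0 × 164 = -328 kJ/mol, and 2 additional pairs relative to high-spin add 410 kJ/mol, giving 82 kJ/mol.
Thus E(LS) − E(HS) = 82 kJ/mol.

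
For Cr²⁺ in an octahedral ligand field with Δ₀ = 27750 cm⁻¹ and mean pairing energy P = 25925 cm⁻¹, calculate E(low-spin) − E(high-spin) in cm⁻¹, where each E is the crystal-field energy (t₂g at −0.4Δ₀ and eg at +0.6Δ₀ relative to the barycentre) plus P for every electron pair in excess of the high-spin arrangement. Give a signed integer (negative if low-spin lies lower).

-1825

Cr is in group 6, so Cr²⁺ is d⁴ (6 − 2 = 4).
High-spin: t₂g³ eg¹, CFSE = -0.6Δ₀ = -16650 cm⁻¹.
Low-spin: t₂g⁴ eg⁰, orbital CFSE = -1.6Δ₀ = -44400 cm⁻¹; plus 1 excess pair × P = +25925 cm⁻¹; total -18475 cm⁻¹.
Thus E(LS) − E(HS) = -1825 cm⁻¹.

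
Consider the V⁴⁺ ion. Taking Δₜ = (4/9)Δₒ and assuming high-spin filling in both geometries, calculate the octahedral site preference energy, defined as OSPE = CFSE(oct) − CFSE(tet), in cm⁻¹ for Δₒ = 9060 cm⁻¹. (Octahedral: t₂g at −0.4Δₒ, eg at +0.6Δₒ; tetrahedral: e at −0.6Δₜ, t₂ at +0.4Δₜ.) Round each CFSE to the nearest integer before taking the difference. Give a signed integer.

-1208

V is in group 5, so V⁴⁺ is d¹ (5 − 4 = 1).
Octahedral high-spin t₂g¹ eg⁰: CFSE = -0.4 × 9060 = -3624 cm⁻¹.
Tetrahedral: e¹ t₂⁰, CFSE = 1(−0.6) + 0(+0.4) = -0.6Δₜ = -0.6 × (4/9) × 9060 = -2416 cm⁻¹.
Subtracting, OSPE = -3624 − (-2416) = -1208 cm⁻¹.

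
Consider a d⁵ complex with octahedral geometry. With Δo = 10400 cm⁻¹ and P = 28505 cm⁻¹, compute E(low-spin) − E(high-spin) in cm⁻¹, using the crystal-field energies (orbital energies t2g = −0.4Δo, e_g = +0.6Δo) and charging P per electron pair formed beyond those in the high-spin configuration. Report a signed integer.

High-spin: t2g^3 e_g^2, CFSE = 0.0Δo = 0 cm⁻¹.
Low-spin: t2g^5 e_g^0, orbital CFSE = -2.0Δo = -20800 cm⁻¹; plus 2 excess pairs × P = +57010 cm⁻¹; total 36210 cm⁻¹.
E(LS) − E(HS) = 36210 − (0) = 36210 cm⁻¹.

36210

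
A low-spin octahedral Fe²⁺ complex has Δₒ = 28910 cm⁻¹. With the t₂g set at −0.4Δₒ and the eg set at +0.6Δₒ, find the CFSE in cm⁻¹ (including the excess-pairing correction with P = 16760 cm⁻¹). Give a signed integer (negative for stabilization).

Fe sits in group 8; removing 2 electrons leaves Fe²⁺ with 8 − 2 = 6 d electrons.
Configuration: t₂g⁶ eg⁰.
Orbital CFSE = 6(-0.4) + 0(0.6) = -2.4Δₒ = -2.4 × 28910 = -69384 cm⁻¹.
Pairing penalty: 3 pairs vs 1 in the high-spin reference → 2 extra × P = 33520 cm⁻¹.
Net CFSE = -69384 + 33520 = -35864 cm⁻¹.

-35864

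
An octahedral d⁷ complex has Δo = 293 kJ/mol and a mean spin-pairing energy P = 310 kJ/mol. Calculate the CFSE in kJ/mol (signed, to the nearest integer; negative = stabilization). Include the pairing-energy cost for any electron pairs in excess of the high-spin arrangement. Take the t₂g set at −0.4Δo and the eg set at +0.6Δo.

-234

Δo < P, so pairing is avoided: the ground state is high-spin.
Configuration: t₂g⁵ eg².
Orbital CFSE = -0.8Δo = -0.8 × 293 = -234 kJ/mol.
High-spin has no excess pairs, so no pairing correction applies.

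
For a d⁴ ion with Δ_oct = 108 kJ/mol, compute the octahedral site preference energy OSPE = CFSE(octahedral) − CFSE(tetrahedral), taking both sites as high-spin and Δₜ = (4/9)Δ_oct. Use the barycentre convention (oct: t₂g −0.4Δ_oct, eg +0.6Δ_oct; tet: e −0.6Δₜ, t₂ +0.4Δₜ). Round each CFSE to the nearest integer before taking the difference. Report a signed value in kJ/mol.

-46

In an octahedral site d⁴ (HS) is t₂g³ eg¹, giving CFSE(oct) = -0.6Δ_oct = -65 kJ/mol.
Tetrahedral e² t₂² gives -0.4Δₜ = -0.4 × (4/9) × 108 = -19 kJ/mol.
OSPE = CFSE(oct) − CFSE(tet) = -65 − (-19) = -46 kJ/mol.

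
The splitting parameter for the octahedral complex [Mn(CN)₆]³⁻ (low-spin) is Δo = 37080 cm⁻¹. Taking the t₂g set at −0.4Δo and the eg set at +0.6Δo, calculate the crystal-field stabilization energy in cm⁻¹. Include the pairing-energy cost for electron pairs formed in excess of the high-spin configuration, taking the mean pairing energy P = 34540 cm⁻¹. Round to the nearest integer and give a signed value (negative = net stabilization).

-24788

Each CN⁻ contributes -1; 6 × (-1) = -6. With overall charge -3, Mn is in the +3 oxidation state.
Group 7 minus oxidation state +3 gives a d⁴ configuration for Mn³⁺.
The d⁴ electrons fill as t₂g⁴ eg⁰.
Orbital CFSE = 4(-0.4) + 0(0.6) = -1.6Δo = -1.6 × 37080 = -59328 cm⁻¹.
High-spin d⁴ would be t₂g³ eg¹ with 0 pairs; low-spin has 1, so 1 excess pair costs +1P = +34540 cm⁻¹.
Overall CFSE = -59328 + 34540 = -24788 cm⁻¹.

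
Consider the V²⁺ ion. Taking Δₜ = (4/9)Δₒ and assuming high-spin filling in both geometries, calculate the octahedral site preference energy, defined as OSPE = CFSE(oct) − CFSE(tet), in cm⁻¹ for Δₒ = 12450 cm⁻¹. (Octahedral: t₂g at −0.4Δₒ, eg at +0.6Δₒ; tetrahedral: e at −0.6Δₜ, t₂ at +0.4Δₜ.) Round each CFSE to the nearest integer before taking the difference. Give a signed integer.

-10513

V sits in group 5; removing 2 electrons leaves V²⁺ with 5 − 2 = 3 d electrons.
In an octahedral site d³ (HS) is t2g^3 e_g^0, giving CFSE(oct) = -1.2Δₒ = -14940 cm⁻¹.
Tetrahedral: e^2 t2^1, CFSE = 2(−0.6) + 1(+0.4) = -0.8Δₜ = -0.8 × (4/9) × 12450 = -4427 cm⁻¹.
OSPE = -14940 − (-4427) = -10513 cm⁻¹.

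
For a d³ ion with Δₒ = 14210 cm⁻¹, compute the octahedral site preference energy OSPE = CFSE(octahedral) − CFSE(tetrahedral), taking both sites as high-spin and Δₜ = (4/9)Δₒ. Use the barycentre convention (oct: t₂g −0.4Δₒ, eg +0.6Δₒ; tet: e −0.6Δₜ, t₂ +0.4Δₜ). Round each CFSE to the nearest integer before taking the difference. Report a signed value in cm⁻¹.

In an octahedral site d³ (HS) is t₂g³ eg⁰, giving CFSE(oct) = -1.2Δₒ = -17052 cm⁻¹.
Tetrahedral e² t₂¹ gives -0.8Δₜ = -0.8 × (4/9) × 14210 = -5052 cm⁻¹.
OSPE = -17052 − (-5052) = -12000 cm⁻¹.

-12000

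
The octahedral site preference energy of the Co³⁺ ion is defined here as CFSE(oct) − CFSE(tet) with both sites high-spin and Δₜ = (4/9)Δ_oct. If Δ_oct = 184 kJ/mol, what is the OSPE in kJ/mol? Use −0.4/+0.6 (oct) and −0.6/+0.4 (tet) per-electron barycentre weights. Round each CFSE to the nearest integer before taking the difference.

-25

Co sits in group 9; removing 3 electrons leaves Co³⁺ with 9 − 3 = 6 d electrons.
Octahedral high-spin t₂g⁴ eg²: CFSE = -0.4 × 184 = -74 kJ/mol.
Tetrahedral: e³ t₂³, CFSE = 3(−0.6) + 3(+0.4) = -0.6Δₜ = -0.6 × (4/9) × 184 = -49 kJ/mol.
OSPE = CFSE(oct) − CFSE(tet) = -74 − (-49) = -25 kJ/mol.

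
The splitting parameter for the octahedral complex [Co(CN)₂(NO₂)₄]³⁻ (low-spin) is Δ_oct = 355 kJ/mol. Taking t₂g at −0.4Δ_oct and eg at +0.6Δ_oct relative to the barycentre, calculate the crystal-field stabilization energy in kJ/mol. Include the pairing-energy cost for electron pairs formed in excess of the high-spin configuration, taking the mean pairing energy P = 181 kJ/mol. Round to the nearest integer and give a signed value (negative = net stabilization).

Ligand charges: 2×(-1) from CN⁻ and 4×(-1) from NO₂⁻ sum to -6; with overall charge -3, Co is +3.
Co³⁺: group 9, so d-count = 9 − 3 = 6.
Configuration: t₂g⁶ eg⁰.
The orbital stabilization is -2.4Δ_oct = -2.4 × 355 = -852 kJ/mol.
High-spin d⁶ would be t₂g⁴ eg² with 1 pair; low-spin has 3, so 2 excess pairs cost +2P = +362 kJ/mol.
Combining: -852 + 362 = -490 kJ/mol.

-490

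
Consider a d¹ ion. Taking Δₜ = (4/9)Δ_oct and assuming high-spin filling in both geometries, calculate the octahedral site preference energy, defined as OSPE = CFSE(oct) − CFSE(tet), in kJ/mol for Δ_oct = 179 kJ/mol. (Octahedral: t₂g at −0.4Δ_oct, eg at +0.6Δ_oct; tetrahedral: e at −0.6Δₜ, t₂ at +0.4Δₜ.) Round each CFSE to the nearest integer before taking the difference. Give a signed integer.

-24

In an octahedral site d¹ (HS) is t₂g¹ eg⁰, giving CFSE(oct) = -0.4Δ_oct = -72 kJ/mol.
Tetrahedral e¹ t₂⁰ gives -0.6Δₜ = -0.6 × (4/9) × 179 = -48 kJ/mol.
OSPE = -72 − (-48) = -24 kJ/mol.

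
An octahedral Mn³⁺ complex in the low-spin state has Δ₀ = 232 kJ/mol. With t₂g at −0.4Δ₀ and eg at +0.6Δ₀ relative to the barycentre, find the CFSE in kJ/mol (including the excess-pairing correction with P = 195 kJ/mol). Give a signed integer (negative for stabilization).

Mn sits in group 7; removing 3 electrons leaves Mn³⁺ with 7 − 3 = 4 d electrons.
Configuration: t₂g⁴ eg⁰.
Orbital CFSE = 4(-0.4) + 0(0.6) = -1.6Δ₀ = -1.6 × 232 = -371 kJ/mol.
Relative to high-spin t₂g³ eg¹ (0 paired), the low-spin configuration has 1 additional pair, contributing +1 × 195 = +195 kJ/mol.
Overall CFSE = -371 + 195 = -176 kJ/mol.

-176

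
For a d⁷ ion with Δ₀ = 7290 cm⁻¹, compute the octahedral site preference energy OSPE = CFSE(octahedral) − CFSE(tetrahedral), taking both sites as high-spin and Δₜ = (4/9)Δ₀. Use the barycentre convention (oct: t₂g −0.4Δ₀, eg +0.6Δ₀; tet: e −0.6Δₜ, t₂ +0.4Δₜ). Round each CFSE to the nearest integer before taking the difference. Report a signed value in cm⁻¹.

-1944

Octahedral high-spin t₂g⁵ eg²: CFSE = -0.8 × 7290 = -5832 cm⁻¹.
In a tetrahedral site the filling is e⁴ t₂³: CFSE(tet) = -1.2Δₜ = -1.2 × (4/9)(7290) = -3888 cm⁻¹.
OSPE = -5832 − (-3888) = -1944 cm⁻¹.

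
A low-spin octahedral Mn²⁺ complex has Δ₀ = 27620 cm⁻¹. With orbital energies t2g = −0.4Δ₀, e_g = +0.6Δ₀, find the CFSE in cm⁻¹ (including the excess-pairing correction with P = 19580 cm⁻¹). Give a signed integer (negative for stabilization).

Mn sits in group 7; removing 2 electrons leaves Mn²⁺ with 7 − 2 = 5 d electrons.
Configuration: t2g^5 e_g^0.
Orbital CFSE = 5(-0.4) + 0(0.6) = -2.0Δ₀ = -2.0 × 27620 = -55240 cm⁻¹.
Relative to high-spin t2g^3 e_g^2 (0 paired), the low-spin configuration has 2 additional pairs, contributing +2 × 19580 = +39160 cm⁻¹.
Net CFSE = -55240 + 39160 = -16080 cm⁻¹.

-16080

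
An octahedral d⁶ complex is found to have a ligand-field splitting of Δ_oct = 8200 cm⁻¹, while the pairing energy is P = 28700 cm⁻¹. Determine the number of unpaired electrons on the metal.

With Δ_oct < P the complex is high-spin.
Configuration: t2g^4 e_g^2.
Unpaired electrons: 4.

4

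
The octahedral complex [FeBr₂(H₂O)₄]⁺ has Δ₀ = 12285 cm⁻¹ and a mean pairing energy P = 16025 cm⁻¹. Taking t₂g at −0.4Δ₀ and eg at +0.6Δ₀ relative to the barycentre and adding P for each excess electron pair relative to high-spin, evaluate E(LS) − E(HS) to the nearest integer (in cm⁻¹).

7480

Ligand charges: 2×(-1) from Br⁻ and 4×(+0) from H₂O sum to -2; with overall charge +1, Fe is +3.
Fe³⁺: group 8, so d-count = 8 − 3 = 5.
High-spin: t₂g³ eg², CFSE = 0.0Δ₀ = 0 cm⁻¹.
Low-spin: t₂g⁵ eg⁰, orbital CFSE = -2.0Δ₀ = -24570 cm⁻¹; plus 2 excess pairs × P = +32050 cm⁻¹; total 7480 cm⁻¹.
Thus E(LS) − E(HS) = 7480 cm⁻¹.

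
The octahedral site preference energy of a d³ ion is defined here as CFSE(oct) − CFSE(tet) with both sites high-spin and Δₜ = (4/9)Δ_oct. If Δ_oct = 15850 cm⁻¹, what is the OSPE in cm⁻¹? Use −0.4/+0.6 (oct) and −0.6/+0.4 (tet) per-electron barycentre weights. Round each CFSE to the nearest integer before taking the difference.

In an octahedral site d³ (HS) is t₂g³ eg⁰, giving CFSE(oct) = -1.2Δ_oct = -19020 cm⁻¹.
In a tetrahedral site the filling is e² t₂¹: CFSE(tet) = -0.8Δₜ = -0.8 × (4/9)(15850) = -5636 cm⁻¹.
OSPE = -19020 − (-5636) = -13384 cm⁻¹.

-13384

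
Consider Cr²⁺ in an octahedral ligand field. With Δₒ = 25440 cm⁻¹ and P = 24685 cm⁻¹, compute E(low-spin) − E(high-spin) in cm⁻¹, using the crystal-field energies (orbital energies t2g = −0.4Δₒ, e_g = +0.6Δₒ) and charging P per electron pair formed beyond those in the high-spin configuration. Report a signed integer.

Cr is in group 6, so Cr²⁺ is d⁴ (6 − 2 = 4).
High-spin d⁴ fills as t2g^3 e_g^1 with CFSE 3(−0.4) + 1(+0.6) = -0.6Δₒ = -15264 cm⁻¹.
For low-spin the configuration is t2g^4 e_g^0: orbital energy -1.6 × 25440 = -40704 cm⁻¹, and 1 additional pair relative to high-spin adds 24685 cm⁻¹, giving -16019 cm⁻¹.
The difference is -16019 − (-15264) = -755 cm⁻¹, so low-spin lies lower.

-755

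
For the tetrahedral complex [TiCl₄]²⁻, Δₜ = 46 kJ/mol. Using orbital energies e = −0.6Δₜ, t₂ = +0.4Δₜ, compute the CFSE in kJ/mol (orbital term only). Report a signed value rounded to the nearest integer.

Each Cl⁻ contributes -1; 4 × (-1) = -4. With overall charge -2, Ti is in the +2 oxidation state.
Ti is in group 4, so Ti²⁺ is d² (4 − 2 = 2).
Tetrahedral splitting is small, so the complex is high-spin.
The d² electrons fill as e² t₂⁰.
The orbital stabilization is -1.2Δₜ = -1.2 × 46 = -55 kJ/mol.

-55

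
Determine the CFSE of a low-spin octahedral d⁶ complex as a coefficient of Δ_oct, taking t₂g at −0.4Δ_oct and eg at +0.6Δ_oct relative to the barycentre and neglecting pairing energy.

Configuration: t₂g⁶ eg⁰.
CFSE = 6(-0.4Δ_oct) + 0(0.6Δ_oct) = -2.4Δ_oct + 0.0Δ_oct = -2.4Δ_oct.

-2.4 Δ_oct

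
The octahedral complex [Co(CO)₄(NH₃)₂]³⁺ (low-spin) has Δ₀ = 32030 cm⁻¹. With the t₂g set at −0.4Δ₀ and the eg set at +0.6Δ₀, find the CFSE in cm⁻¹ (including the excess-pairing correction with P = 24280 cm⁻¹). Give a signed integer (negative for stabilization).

-28312

Ligand charges: 4×(+0) from CO and 2×(+0) from NH₃ sum to +0; with overall charge +3, Co is +3.
Co sits in group 9; removing 3 electrons leaves Co³⁺ with 9 − 3 = 6 d electrons.
Configuration: t₂g⁶ eg⁰.
CFSE(orbital) = 6×(-0.4Δ₀) + 0×(0.6Δ₀) = -2.4Δ₀; with Δ₀ = 32030 cm⁻¹ that is -76872 cm⁻¹.
Pairing penalty: 3 pairs vs 1 in the high-spin reference → 2 extra × P = 48560 cm⁻¹.
Overall CFSE = -76872 + 48560 = -28312 cm⁻¹.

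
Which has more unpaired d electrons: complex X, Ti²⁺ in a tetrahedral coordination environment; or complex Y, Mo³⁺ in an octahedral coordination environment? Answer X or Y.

Y

X: Group 4 minus oxidation state +2 gives a d² configuration for Ti²⁺; Tetrahedral splitting is small, so the complex is high-spin; e² t₂⁰ → 2 unpaired.
Y: Mo³⁺: group 6, so d-count = 6 − 3 = 3; t2g^3 e_g^0 → 3 unpaired.
So Y has more unpaired electrons.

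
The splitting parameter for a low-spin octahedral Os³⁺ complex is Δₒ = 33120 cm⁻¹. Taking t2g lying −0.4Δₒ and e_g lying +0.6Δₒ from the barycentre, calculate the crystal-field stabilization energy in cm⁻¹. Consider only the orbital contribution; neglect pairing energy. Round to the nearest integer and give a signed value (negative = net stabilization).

-66240

Os³⁺: group 8, so d-count = 8 − 3 = 5.
The d⁵ electrons fill as t2g^5 e_g^0.
Orbital CFSE = 5(-0.4) + 0(0.6) = -2.0Δₒ = -2.0 × 33120 = -66240 cm⁻¹.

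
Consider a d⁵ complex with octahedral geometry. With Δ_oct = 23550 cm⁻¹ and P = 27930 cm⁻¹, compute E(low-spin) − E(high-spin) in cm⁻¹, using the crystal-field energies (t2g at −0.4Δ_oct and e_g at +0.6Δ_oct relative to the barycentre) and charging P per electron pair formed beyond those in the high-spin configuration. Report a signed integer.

High-spin: t2g^3 e_g^2, CFSE = 0.0Δ_oct = 0 cm⁻¹.
Low-spin: t2g^5 e_g^0, orbital CFSE = -2.0Δ_oct = -47100 cm⁻¹; plus 2 excess pairs × P = +55860 cm⁻¹; total 8760 cm⁻¹.
The difference is 8760 − (0) = 8760 cm⁻¹, so high-spin lies lower.

8760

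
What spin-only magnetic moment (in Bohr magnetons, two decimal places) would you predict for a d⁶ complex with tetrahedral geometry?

Tetrahedral fields are weak (Δₜ ≈ 4/9 Δₒ), so electrons fill high-spin.
Configuration: e^3 t2^3 → 4 unpaired electrons.
μ(spin-only) = √[4(4+2)] = √24 ≈ 4.90 Bohr magnetons.

4.90 Bohr magnetons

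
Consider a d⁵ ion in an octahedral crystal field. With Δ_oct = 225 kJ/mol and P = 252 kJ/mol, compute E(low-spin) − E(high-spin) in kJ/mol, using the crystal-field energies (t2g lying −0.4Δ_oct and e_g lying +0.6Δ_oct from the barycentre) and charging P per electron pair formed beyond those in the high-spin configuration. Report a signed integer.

54

In the high-spin limit (t2g^3 e_g^2) the orbital term is 0.0Δ_oct = 0 kJ/mol, with no excess pairing.
For low-spin the configuration is t2g^5 e_g^0: orbital energy -2.0 × 225 = -450 kJ/mol, and 2 additional pairs relative to high-spin add 504 kJ/mol, giving 54 kJ/mol.
E(LS) − E(HS) = 54 − (0) = 54 kJ/mol.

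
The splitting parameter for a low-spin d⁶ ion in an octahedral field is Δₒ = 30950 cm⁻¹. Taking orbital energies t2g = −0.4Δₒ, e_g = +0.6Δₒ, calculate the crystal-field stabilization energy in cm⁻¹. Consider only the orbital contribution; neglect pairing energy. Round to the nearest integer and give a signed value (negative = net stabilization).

-74280

Electron filling gives t2g^6 e_g^0.
CFSE(orbital) = 6×(-0.4Δₒ) + 0×(0.6Δₒ) = -2.4Δₒ; with Δₒ = 30950 cm⁻¹ that is -74280 cm⁻¹.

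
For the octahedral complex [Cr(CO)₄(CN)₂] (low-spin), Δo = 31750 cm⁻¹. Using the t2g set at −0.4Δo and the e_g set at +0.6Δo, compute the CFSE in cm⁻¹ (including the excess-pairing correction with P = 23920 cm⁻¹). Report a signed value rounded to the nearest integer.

-26880

Ligand charges: 4×(+0) from CO and 2×(-1) from CN⁻ sum to -2; with overall charge +0, Cr is +2.
Cr²⁺: group 6, so d-count = 6 − 2 = 4.
Electron filling gives t2g^4 e_g^0.
CFSE(orbital) = 4×(-0.4Δo) + 0×(0.6Δo) = -1.6Δo; with Δo = 31750 cm⁻¹ that is -50800 cm⁻¹.
High-spin d⁴ would be t2g^3 e_g^1 with 0 pairs; low-spin has 1, so 1 excess pair costs +1P = +23920 cm⁻¹.
Overall CFSE = -50800 + 23920 = -26880 cm⁻¹.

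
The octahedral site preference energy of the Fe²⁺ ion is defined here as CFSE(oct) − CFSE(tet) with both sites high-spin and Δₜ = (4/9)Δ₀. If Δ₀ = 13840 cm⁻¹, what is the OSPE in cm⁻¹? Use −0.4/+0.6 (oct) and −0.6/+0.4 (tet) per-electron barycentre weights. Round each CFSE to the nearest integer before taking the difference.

Fe²⁺: group 8, so d-count = 8 − 2 = 6.
In an octahedral site d⁶ (HS) is t₂g⁴ eg², giving CFSE(oct) = -0.4Δ₀ = -5536 cm⁻¹.
Tetrahedral e³ t₂³ gives -0.6Δₜ = -0.6 × (4/9) × 13840 = -3691 cm⁻¹.
OSPE = CFSE(oct) − CFSE(tet) = -5536 − (-3691) = -1845 cm⁻¹.

-1845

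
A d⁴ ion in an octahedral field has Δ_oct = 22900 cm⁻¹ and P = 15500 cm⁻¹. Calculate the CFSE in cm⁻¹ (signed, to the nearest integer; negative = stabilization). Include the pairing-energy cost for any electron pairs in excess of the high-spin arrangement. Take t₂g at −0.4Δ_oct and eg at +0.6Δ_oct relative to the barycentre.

-21140

Here Δ_oct > P (22900 > 15500), so the low-spin state is favoured.
Filling d⁴ accordingly: t₂g⁴ eg⁰.
Orbital CFSE = -1.6Δ_oct = -1.6 × 22900 = -36640 cm⁻¹.
Excess pairs vs high-spin: 1 − 0 = 1; pairing cost = +15500 cm⁻¹.
Net CFSE = -36640 + 15500 = -21140 cm⁻¹.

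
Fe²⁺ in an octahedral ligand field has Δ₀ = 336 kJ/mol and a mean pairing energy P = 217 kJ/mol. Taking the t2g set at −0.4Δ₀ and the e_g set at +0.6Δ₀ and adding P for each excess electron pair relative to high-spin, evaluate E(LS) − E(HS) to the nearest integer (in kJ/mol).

Fe sits in group 8; removing 2 electrons leaves Fe²⁺ with 8 − 2 = 6 d electrons.
High-spin: t2g^4 e_g^2, CFSE = -0.4Δ₀ = -134 kJ/mol.
Low-spin t2g^6 e_g^0 gives -2.4Δ₀ = -806 kJ/mol, but forming 2 extra pairs costs 2P = 434 kJ/mol, so E(LS) = -806 + 434 = -372 kJ/mol.
The difference is -372 − (-134) = -238 kJ/mol, so low-spin lies lower.

-238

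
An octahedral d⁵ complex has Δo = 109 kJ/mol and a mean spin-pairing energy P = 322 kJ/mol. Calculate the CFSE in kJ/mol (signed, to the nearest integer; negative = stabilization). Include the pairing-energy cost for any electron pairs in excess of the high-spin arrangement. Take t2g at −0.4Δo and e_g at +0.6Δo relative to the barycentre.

0

Here Δo < P (109 < 322), so the high-spin state is favoured.
Configuration: t2g^3 e_g^2.
Orbital CFSE = 0.0Δo = 0.0 × 109 = 0 kJ/mol.
High-spin has no excess pairs, so no pairing correction applies.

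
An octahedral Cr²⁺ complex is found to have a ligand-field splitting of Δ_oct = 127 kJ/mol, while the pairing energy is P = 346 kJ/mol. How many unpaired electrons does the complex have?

4

Cr is in group 6, so Cr²⁺ is d⁴ (6 − 2 = 4).
With Δ_oct < P the complex is high-spin.
Filling d⁴ accordingly: t₂g³ eg¹.
Unpaired electrons: 4.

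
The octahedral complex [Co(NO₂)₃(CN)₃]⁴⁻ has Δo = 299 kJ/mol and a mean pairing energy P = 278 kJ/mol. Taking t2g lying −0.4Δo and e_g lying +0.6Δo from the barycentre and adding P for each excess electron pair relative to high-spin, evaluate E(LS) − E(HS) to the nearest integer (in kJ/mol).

Ligand charges: 3×(-1) from NO₂⁻ and 3×(-1) from CN⁻ sum to -6; with overall charge -4, Co is +2.
Group 9 minus oxidation state +2 gives a d⁷ configuration for Co²⁺.
High-spin d⁷ fills as t2g^5 e_g^2 with CFSE 5(−0.4) + 2(+0.6) = -0.8Δo = -239 kJ/mol.
Low-spin t2g^6 e_g^1 gives -1.8Δo = -538 kJ/mol, but forming 1 extra pair costs 1P = 278 kJ/mol, so E(LS) = -538 + 278 = -260 kJ/mol.
E(LS) − E(HS) = -260 − (-239) = -21 kJ/mol.

-21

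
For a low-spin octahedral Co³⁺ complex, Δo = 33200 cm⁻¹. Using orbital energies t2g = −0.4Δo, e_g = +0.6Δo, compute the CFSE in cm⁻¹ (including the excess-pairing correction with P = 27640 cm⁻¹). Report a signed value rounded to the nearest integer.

-24400

Co is in group 9, so Co³⁺ is d⁶ (9 − 3 = 6).
Electron filling gives t2g^6 e_g^0.
CFSE(orbital) = 6×(-0.4Δo) + 0×(0.6Δo) = -2.4Δo; with Δo = 33200 cm⁻¹ that is -79680 cm⁻¹.
Relative to high-spin t2g^4 e_g^2 (1 paired), the low-spin configuration has 2 additional pairs, contributing +2 × 27640 = +55280 cm⁻¹.
Combining: -79680 + 55280 = -24400 cm⁻¹.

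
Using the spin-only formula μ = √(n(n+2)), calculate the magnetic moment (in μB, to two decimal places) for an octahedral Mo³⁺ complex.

Mo³⁺: group 6, so d-count = 6 − 3 = 3.
For octahedral d³ the high- and low-spin configurations coincide.
Configuration: t₂g³ eg⁰ → 3 unpaired electrons.
μ(spin-only) = √[3(3+2)] = √15 ≈ 3.87 μB.

3.87 μB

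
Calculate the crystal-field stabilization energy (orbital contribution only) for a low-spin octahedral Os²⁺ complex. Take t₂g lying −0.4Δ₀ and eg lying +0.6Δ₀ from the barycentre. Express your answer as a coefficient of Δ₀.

-2.4 Δ₀

Os sits in group 8; removing 2 electrons leaves Os²⁺ with 8 − 2 = 6 d electrons.
Configuration: t₂g⁶ eg⁰.
CFSE = 6(-0.4Δ₀) + 0(0.6Δ₀) = -2.4Δ₀ + 0.0Δ₀ = -2.4Δ₀.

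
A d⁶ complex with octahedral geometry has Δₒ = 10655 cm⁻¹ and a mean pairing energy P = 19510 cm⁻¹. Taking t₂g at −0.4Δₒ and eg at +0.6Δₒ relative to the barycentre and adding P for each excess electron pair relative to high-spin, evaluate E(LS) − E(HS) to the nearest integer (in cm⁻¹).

17710

High-spin: t₂g⁴ eg², CFSE = -0.4Δₒ = -4262 cm⁻¹.
Low-spin t₂g⁶ eg⁰ gives -2.4Δₒ = -25572 cm⁻¹, but forming 2 extra pairs costs 2P = 39020 cm⁻¹, so E(LS) = -25572 + 39020 = 13448 cm⁻¹.
The difference is 13448 − (-4262) = 17710 cm⁻¹, so high-spin lies lower.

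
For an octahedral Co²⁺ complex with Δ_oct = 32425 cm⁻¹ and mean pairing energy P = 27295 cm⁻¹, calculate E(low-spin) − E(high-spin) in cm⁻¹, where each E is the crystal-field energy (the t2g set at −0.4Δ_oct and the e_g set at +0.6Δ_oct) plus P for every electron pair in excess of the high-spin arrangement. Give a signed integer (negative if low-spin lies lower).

-5130

Co is in group 9, so Co²⁺ is d⁷ (9 − 2 = 7).
High-spin d⁷ fills as t2g^5 e_g^2 with CFSE 5(−0.4) + 2(+0.6) = -0.8Δ_oct = -25940 cm⁻¹.
For low-spin the configuration is t2g^6 e_g^1: orbital energy -1.8 × 32425 = -58365 cm⁻¹, and 1 additional pair relative to high-spin adds 27295 cm⁻¹, giving -31070 cm⁻¹.
The difference is -31070 − (-25940) = -5130 cm⁻¹, so low-spin lies lower.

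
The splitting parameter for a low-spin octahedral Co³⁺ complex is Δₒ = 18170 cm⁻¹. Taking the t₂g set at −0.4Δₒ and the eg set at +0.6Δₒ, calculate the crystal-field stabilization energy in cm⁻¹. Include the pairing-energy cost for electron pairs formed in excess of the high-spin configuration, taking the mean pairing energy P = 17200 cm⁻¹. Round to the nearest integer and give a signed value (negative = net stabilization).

Co³⁺: group 9, so d-count = 9 − 3 = 6.
The d⁶ electrons fill as t₂g⁶ eg⁰.
Orbital CFSE = 6(-0.4) + 0(0.6) = -2.4Δₒ = -2.4 × 18170 = -43608 cm⁻¹.
High-spin d⁶ would be t₂g⁴ eg² with 1 pair; low-spin has 3, so 2 excess pairs cost +2P = +34400 cm⁻¹.
Combining: -43608 + 34400 = -9208 cm⁻¹.

-9208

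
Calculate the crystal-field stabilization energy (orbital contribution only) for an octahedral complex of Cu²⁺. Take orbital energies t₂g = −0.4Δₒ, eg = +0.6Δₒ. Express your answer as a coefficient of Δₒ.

-0.6 Δₒ

Cu²⁺: group 11, so d-count = 11 − 2 = 9.
Configuration: t₂g⁶ eg³.
CFSE = 6(-0.4Δₒ) + 3(0.6Δₒ) = -2.4Δₒ + 1.8Δₒ = -0.6Δₒ.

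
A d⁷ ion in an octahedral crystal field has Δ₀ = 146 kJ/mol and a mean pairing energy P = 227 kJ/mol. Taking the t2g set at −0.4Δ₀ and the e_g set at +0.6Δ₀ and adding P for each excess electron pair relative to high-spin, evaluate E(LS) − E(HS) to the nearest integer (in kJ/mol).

81

High-spin: t2g^5 e_g^2, CFSE = -0.8Δ₀ = -117 kJ/mol.
Low-spin: t2g^6 e_g^1, orbital CFSE = -1.8Δ₀ = -263 kJ/mol; plus 1 excess pair × P = +227 kJ/mol; total -36 kJ/mol.
Thus E(LS) − E(HS) = 81 kJ/mol.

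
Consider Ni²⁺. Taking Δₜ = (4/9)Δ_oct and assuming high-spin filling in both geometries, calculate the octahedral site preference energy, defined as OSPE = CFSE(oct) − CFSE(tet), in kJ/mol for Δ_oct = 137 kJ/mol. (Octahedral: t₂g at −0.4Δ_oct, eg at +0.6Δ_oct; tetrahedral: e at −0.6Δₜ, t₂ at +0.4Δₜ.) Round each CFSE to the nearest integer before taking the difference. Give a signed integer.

-115

Group 10 minus oxidation state +2 gives a d⁸ configuration for Ni²⁺.
In an octahedral site d⁸ (HS) is t2g^6 e_g^2, giving CFSE(oct) = -1.2Δ_oct = -164 kJ/mol.
Tetrahedral e^4 t2^4 gives -0.8Δₜ = -0.8 × (4/9) × 137 = -49 kJ/mol.
Subtracting, OSPE = -164 − (-49) = -115 kJ/mol.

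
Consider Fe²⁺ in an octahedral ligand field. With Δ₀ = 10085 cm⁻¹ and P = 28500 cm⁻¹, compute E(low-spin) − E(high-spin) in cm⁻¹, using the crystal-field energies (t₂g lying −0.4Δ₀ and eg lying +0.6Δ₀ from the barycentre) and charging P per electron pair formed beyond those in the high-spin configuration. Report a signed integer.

Fe²⁺: group 8, so d-count = 8 − 2 = 6.
High-spin: t₂g⁴ eg², CFSE = -0.4Δ₀ = -4034 cm⁻¹.
Low-spin: t₂g⁶ eg⁰, orbital CFSE = -2.4Δ₀ = -24204 cm⁻¹; plus 2 excess pairs × P = +57000 cm⁻¹; total 32796 cm⁻¹.
The difference is 32796 − (-4034) = 36830 cm⁻¹, so high-spin lies lower.

36830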